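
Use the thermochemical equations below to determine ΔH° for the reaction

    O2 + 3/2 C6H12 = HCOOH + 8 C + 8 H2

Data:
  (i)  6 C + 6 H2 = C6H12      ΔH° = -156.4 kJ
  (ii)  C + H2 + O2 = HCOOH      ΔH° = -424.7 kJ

(i) reversed and × 3/2: (-3/2)·(-156.4) = +234.6 kJ
(ii) as written: -424.7 kJ
Since enthalpy is a state function, ΔH° = (+234.6) + (-424.7) = -190.1 kJ

ΔH° = -190.1 kJ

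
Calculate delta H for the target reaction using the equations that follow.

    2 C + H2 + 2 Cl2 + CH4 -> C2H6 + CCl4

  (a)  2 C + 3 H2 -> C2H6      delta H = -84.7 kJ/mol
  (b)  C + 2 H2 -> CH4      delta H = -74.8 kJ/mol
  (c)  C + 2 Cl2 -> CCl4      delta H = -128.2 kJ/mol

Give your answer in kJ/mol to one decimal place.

delta H = -138.1 kJ/mol

(a) as written: -84.7 kJ/mol
(b) reversed: +74.8 kJ/mol
(c) as written: -128.2 kJ/mol
Combining the equations, delta H = (-84.7) + (+74.8) + (-128.2) = -138.1 kJ/mol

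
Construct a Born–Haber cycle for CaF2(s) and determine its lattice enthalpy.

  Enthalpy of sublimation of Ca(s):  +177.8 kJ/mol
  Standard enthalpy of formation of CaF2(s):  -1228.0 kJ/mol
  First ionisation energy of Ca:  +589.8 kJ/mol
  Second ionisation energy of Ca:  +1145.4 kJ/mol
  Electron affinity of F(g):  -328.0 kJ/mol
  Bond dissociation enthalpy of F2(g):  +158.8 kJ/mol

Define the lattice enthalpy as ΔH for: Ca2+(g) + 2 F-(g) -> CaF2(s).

ΔHf° = 1·ΔHsub + 1·(ΣIE) + 1·D(F2) + 2·EA + U
-1228.0 = 1·(+177.8) + 1·(+1735.2) + 1·(+158.8) + 2·(-328.0) + U
U = -1228.0 − (+1415.8) = -2643.8 kJ/mol

U = -2643.8 kJ/mol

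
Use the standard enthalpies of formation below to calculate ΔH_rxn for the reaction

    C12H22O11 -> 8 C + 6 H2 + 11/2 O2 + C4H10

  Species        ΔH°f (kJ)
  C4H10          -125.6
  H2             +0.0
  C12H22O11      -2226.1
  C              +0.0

Products: 8·(+0.0) + 6·(+0.0) + 11/2·(+0.0) + 1·(-125.6) = -125.6
Reactants: 1·(-2226.1) = -2226.1
ΔH_rxn = (-125.6) − (-2226.1) = 2100.5 kJ

ΔH_rxn = 2100.5 kJ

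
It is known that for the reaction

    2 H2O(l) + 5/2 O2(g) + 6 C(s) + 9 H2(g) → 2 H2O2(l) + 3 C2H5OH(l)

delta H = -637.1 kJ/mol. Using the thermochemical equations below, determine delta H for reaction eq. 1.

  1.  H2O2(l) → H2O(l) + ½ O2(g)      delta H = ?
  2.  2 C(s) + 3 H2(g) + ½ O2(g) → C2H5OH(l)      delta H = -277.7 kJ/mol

eq. 1 reversed and × 2 (reverse to put H2O2(l) on the product side; ×2 to match 2 H2O2(l) in the target): contributes −2·x
eq. 2 × 3 (scale by 3 for the 3 C2H5OH(l)): (3)·(-277.7) = -833.1 kJ/mol
-637.1 = (-833.1) − 2·x
x = (-637.1 − (-833.1)) / (-2) = -98.0 kJ/mol

delta H = -98.0 kJ/mol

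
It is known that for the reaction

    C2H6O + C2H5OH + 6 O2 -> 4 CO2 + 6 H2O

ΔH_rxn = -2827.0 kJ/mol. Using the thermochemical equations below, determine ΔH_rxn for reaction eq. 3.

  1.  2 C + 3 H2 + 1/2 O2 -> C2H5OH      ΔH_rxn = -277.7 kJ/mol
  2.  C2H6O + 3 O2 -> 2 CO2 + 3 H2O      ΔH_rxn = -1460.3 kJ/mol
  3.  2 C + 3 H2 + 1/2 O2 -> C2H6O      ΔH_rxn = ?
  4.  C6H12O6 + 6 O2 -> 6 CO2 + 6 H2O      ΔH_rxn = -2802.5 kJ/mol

eq. 1 reversed: +277.7 kJ/mol
eq. 2 × 2: (2)·(-1460.3) = -2920.6 kJ/mol
eq. 3 as written: contributes x
eq. 4: not needed.
-2827.0 = (+277.7) + (-2920.6) + x
x = (-2827.0 − (-2642.9)) / (1) = -184.1 kJ/mol

ΔH_rxn = -184.1 kJ/mol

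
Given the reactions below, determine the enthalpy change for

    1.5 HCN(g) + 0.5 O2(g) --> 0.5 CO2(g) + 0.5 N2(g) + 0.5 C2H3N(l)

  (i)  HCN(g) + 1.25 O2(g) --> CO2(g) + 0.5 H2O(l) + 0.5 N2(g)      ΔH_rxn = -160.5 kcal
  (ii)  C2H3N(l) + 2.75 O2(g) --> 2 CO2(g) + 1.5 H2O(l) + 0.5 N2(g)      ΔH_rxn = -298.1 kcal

ΔH_rxn = -91.7 kcal

(i) × 3/2: (3/2)·(-160.5) = -240.75 kcal
(ii) reversed and × 1/2: (-1/2)·(-298.1) = +149.05 kcal
Combining the equations, ΔH_rxn = (3/2)·(-160.5) + (-1/2)·(-298.1) = -91.7 kcal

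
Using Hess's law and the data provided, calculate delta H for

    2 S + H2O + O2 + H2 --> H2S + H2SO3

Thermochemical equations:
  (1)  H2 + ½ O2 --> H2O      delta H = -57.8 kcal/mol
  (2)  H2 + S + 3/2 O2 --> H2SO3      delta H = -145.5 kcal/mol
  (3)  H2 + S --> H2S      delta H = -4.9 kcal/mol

(1) reversed: +57.8 kcal/mol
(2) as written: -145.5 kcal/mol
(3) as written: -4.9 kcal/mol
Summing the manipulated equations, delta H = (-1)·(-57.8) + (1)·(-145.5) + (1)·(-4.9) = -92.6 kcal/mol

delta H = -92.6 kcal/mol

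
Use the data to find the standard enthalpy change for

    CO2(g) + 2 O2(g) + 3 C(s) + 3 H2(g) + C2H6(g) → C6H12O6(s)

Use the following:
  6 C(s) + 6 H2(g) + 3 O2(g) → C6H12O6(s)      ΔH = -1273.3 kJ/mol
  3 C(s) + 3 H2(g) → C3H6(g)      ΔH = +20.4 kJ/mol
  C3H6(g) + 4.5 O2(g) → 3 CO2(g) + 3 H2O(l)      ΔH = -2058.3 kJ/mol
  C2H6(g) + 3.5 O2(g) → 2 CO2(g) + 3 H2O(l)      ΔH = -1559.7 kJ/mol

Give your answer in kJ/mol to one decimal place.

equation 1 as written: -1273.3 kJ/mol
equation 2 reversed: -20.4 kJ/mol
equation 3 reversed: +2058.3 kJ/mol
equation 4 as written: -1559.7 kJ/mol
Summing the manipulated equations, ΔH = (-1273.3) + (-20.4) + (+2058.3) + (-1559.7) = -795.1 kJ/mol

ΔH = -795.1 kJ/mol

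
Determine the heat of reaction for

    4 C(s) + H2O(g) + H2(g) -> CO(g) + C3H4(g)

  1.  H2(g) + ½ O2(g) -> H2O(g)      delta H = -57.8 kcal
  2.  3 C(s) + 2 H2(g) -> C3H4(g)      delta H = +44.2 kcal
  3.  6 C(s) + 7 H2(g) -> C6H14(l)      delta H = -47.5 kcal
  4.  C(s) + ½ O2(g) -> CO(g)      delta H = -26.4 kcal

delta H = 75.6 kcal

eq. 1 reversed: +57.8 kcal
eq. 2 as written: +44.2 kcal
eq. 3: not needed.
eq. 4 as written: -26.4 kcal
Since enthalpy is a state function, delta H = (+57.8) + (+44.2) + (-26.4) = 75.6 kcal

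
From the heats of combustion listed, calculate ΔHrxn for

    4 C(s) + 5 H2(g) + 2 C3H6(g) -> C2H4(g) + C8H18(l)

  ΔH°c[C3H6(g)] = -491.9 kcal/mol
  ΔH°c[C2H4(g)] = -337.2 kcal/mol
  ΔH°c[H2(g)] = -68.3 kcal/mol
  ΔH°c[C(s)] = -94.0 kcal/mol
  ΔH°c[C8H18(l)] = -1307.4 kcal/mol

ΔHrxn = -56.7 kcal/mol

Using ΔH = Σ nΔHc°(reactants) − Σ nΔHc°(products):
= [4·(-94.0) + 5·(-68.3) + 2·(-491.9)] − [1·(-337.2) + 1·(-1307.4)]
= -56.7 kcal/mol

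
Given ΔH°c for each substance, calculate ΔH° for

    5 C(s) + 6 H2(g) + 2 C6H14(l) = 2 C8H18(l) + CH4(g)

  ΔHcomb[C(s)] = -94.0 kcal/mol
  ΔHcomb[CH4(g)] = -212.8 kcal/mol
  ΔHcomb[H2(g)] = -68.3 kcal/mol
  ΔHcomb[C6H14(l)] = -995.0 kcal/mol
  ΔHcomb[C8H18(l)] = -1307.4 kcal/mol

ΔH° = -42.2 kcal/mol

Using ΔH = Σ nΔHc°(reactants) − Σ nΔHc°(products):
= [5·(-94.0) + 6·(-68.3) + 2·(-995.0)] − [2·(-1307.4) + 1·(-212.8)]
= -42.2 kcal/mol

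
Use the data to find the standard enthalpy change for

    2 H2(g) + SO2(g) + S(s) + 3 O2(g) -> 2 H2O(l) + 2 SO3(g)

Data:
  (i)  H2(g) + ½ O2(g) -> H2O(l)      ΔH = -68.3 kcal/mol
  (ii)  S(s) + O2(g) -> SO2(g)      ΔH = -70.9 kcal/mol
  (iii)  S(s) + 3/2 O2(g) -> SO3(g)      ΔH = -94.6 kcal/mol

(i) × 2: (2)·(-68.3) = -136.6 kcal/mol
(ii) reversed: +70.9 kcal/mol
(iii) × 2: (2)·(-94.6) = -189.2 kcal/mol
Since enthalpy is a state function, ΔH = (-136.6) + (+70.9) + (-189.2) = -254.9 kcal/mol

ΔH = -254.9 kcal/mol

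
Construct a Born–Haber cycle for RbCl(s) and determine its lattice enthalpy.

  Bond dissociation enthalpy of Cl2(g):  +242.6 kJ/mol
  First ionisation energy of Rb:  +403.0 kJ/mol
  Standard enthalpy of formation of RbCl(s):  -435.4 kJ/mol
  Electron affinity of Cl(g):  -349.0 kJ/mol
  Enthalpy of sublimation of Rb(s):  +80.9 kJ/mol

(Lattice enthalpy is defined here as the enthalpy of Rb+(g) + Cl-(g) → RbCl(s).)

U = -691.6 kJ/mol

ΔHf° = 1·ΔHsub + 1·(ΣIE) + 1/2·D(Cl2) + 1·EA + U
-435.4 = 1·(+80.9) + 1·(+403.0) + 1/2·(+242.6) + 1·(-349.0) + U
U = -435.4 − (+256.2) = -691.6 kJ/mol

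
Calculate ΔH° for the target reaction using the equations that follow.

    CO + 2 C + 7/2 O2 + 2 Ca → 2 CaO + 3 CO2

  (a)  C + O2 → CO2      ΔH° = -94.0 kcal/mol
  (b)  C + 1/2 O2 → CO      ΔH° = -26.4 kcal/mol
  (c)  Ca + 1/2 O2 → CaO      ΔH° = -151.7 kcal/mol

ΔH° = -559.0 kcal/mol

(a) × 3 (scale by 3 for the 3 CO2): (3)·(-94.0) = -282.0 kcal/mol
(b) reversed (CO must end up as a reactant): +26.4 kcal/mol
(c) × 2 (scale by 2 for the 2 CaO): (2)·(-151.7) = -303.4 kcal/mol
ΔH° = (-282.0) + (+26.4) + (-303.4) = -559.0 kcal/mol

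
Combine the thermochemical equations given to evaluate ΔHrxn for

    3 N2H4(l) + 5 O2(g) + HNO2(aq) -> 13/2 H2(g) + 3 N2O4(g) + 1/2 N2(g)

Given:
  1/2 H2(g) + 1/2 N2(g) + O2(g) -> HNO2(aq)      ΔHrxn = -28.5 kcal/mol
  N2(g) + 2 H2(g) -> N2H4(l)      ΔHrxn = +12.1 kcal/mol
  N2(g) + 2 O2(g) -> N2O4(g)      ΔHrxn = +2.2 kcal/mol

equation 1 reversed (HNO2(aq) must end up as a reactant): +28.5 kcal/mol
equation 2 reversed and × 3 (reverse to put N2H4(l) on the reactant side; ×3 to match 3 N2H4(l) in the target): (-3)·(+12.1) = -36.3 kcal/mol
equation 3 × 3 (×3 to match 3 N2O4(g) in the target): (3)·(+2.2) = +6.6 kcal/mol
By Hess's law, ΔHrxn = (+28.5) + (-36.3) + (+6.6) = -1.2 kcal/mol

ΔHrxn = -1.2 kcal/mol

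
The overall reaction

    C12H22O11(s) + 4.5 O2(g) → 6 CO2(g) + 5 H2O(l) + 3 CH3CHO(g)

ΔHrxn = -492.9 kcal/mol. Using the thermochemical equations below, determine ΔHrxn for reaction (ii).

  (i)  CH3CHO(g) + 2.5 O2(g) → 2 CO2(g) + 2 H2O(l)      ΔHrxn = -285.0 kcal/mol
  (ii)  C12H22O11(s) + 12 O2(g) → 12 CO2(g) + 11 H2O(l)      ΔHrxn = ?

(i) reversed and × 3 (reverse to put CH3CHO(g) on the product side; scale by 3 for the 3 CH3CHO(g)): (-3)·(-285.0) = +855.0 kcal/mol
(ii) as written (C12H22O11(s) already on the reactant side): contributes x
-492.9 = (+855.0) + x
x = (-492.9 − (+855.0)) / (1) = -1347.9 kcal/mol

ΔHrxn = -1347.9 kcal/mol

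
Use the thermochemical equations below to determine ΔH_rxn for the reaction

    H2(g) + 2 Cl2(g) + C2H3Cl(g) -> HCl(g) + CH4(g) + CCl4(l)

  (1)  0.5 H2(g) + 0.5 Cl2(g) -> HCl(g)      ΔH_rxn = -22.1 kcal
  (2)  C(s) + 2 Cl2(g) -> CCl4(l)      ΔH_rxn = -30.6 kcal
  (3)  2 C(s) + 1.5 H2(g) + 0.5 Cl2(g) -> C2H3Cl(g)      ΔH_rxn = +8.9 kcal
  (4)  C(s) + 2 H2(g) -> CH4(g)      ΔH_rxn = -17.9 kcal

(1) as written: -22.1 kcal
(2) as written: -30.6 kcal
(3) reversed: -8.9 kcal
(4) as written: -17.9 kcal
Since enthalpy is a state function, ΔH_rxn = (-22.1) + (-30.6) + (-8.9) + (-17.9) = -79.5 kcal

ΔH_rxn = -79.5 kcal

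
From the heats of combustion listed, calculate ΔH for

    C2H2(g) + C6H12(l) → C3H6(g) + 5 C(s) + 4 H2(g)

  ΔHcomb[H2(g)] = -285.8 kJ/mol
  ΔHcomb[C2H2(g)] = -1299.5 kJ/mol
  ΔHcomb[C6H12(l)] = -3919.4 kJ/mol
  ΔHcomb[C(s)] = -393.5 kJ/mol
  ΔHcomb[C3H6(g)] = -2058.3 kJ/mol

Using ΔH = Σ nΔHc°(reactants) − Σ nΔHc°(products):
= [1·(-1299.5) + 1·(-3919.4)] − [1·(-2058.3) + 5·(-393.5) + 4·(-285.8)]
= -49.9 kJ/mol

ΔH = -49.9 kJ/mol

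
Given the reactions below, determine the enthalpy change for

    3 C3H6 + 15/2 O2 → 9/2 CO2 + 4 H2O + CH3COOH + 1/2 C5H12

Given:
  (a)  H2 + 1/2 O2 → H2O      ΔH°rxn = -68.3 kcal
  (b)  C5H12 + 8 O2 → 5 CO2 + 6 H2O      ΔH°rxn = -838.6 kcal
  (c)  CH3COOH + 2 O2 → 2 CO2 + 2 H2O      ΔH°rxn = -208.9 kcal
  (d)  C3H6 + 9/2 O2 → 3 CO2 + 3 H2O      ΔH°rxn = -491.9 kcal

ΔH°rxn = -847.5 kcal

(a): not needed (H2 appears nowhere else).
(b) reversed and × 1/2 (C5H12 must end up as a product; scale by 1/2 for the 1/2 C5H12): (-1/2)·(-838.6) = +419.3 kcal
(c) reversed (reverse to put CH3COOH on the product side): +208.9 kcal
(d) × 3 (×3 to match 3 C3H6 in the target): (3)·(-491.9) = -1475.7 kcal
Since enthalpy is a state function, ΔH°rxn = (-1/2)·(-838.6) + (-1)·(-208.9) + (3)·(-491.9) = -847.5 kcal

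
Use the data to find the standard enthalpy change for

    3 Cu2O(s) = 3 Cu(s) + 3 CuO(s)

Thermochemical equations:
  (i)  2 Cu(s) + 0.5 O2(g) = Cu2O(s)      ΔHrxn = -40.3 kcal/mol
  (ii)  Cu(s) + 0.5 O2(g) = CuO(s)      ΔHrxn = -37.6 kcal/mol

(i) reversed and × 3 (Cu2O(s) must end up as a reactant; ×3 to match 3 Cu2O(s) in the target): (-3)·(-40.3) = +120.9 kcal/mol
(ii) × 3 (scale by 3 for the 3 CuO(s)): (3)·(-37.6) = -112.8 kcal/mol
Combining the equations, ΔHrxn = (-3)·(-40.3) + (3)·(-37.6) = 8.1 kcal/mol

ΔHrxn = 8.1 kcal/mol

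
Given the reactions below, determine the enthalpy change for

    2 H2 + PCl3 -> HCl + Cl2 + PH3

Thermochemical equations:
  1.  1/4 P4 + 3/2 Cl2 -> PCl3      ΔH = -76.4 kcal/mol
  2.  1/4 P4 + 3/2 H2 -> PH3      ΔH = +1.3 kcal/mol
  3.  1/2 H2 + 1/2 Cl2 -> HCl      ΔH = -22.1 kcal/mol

eq. 1 reversed (PCl3 must end up as a reactant): +76.4 kcal/mol
eq. 2 as written (PH3 already on the product side): +1.3 kcal/mol
eq. 3 as written (HCl already on the product side): -22.1 kcal/mol
ΔH = (+76.4) + (+1.3) + (-22.1) = 55.6 kcal/mol

ΔH = 55.6 kcal/mol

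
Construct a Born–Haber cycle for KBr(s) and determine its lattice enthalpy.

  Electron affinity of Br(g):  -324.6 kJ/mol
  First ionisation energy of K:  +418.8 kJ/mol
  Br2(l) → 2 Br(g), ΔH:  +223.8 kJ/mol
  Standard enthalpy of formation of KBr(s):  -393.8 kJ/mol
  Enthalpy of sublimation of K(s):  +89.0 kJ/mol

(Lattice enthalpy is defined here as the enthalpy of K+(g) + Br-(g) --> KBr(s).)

U = -688.9 kJ/mol

ΔHf° = 1·ΔHsub + 1·(ΣIE) + 1/2·D(Br2) + 1·EA + U
-393.8 = 1·(+89.0) + 1·(+418.8) + 1/2·(+223.8) + 1·(-324.6) + U
U = -393.8 − (+295.1) = -688.9 kJ/mol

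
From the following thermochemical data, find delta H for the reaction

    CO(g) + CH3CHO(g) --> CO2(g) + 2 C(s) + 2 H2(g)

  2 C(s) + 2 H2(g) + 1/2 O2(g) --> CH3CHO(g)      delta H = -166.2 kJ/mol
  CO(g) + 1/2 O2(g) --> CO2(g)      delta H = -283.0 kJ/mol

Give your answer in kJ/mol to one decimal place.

equation 1 reversed (CH3CHO(g) must end up as a reactant): +166.2 kJ/mol
equation 2 as written (CO(g) already on the reactant side): -283.0 kJ/mol
By Hess's law, delta H = (-1)·(-166.2) + (1)·(-283.0) = -116.8 kJ/mol

delta H = -116.8 kJ/mol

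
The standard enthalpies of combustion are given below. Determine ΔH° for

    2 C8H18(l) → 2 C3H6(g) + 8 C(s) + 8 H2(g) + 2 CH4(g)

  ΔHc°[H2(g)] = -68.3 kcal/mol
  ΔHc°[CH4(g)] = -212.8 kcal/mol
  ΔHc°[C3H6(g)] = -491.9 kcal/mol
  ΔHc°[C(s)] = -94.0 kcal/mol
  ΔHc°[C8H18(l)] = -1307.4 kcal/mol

ΔH° = 93.0 kcal/mol

With combustion enthalpies, reactants minus products:
= [2·(-1307.4)] − [2·(-491.9) + 8·(-94.0) + 8·(-68.3) + 2·(-212.8)]
= 93.0 kcal/mol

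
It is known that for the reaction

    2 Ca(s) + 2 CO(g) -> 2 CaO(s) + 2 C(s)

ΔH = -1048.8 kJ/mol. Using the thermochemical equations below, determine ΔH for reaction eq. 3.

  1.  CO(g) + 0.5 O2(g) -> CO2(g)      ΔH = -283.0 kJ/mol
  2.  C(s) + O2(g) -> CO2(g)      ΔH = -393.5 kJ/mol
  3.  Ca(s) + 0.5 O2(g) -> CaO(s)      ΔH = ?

eq. 1 × 2: (2)·(-283.0) = -566.0 kJ/mol
eq. 2 reversed and × 2: (-2)·(-393.5) = +787.0 kJ/mol
eq. 3 × 2: contributes 2·x
-1048.8 = (-566.0) + (+787.0) + 2·x
x = (-1048.8 − (+221.0)) / (2) = -634.9 kJ/mol

ΔH = -634.9 kJ/mol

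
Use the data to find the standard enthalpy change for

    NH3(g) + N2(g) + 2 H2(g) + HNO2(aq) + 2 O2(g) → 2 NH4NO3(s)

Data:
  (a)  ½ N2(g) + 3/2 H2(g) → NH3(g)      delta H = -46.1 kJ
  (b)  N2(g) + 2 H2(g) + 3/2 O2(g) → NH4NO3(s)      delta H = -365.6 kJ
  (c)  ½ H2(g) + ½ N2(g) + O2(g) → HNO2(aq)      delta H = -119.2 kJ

delta H = -565.9 kJ

(a) reversed: +46.1 kJ
(b) × 2: (2)·(-365.6) = -731.2 kJ
(c) reversed: +119.2 kJ
delta H = (-1)·(-46.1) + (2)·(-365.6) + (-1)·(-119.2) = -565.9 kJ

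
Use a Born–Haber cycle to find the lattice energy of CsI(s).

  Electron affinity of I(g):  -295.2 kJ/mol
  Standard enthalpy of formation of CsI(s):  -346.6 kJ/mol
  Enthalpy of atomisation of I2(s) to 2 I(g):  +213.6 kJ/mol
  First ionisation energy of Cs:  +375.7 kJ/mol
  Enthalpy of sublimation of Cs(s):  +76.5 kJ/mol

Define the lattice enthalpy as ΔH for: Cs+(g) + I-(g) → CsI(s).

U = -610.4 kJ/mol

ΔHf° = 1·ΔHsub + 1·(ΣIE) + 1/2·D(I2) + 1·EA + U
-346.6 = 1·(+76.5) + 1·(+375.7) + 1/2·(+213.6) + 1·(-295.2) + U
U = -346.6 − (+263.8) = -610.4 kJ/mol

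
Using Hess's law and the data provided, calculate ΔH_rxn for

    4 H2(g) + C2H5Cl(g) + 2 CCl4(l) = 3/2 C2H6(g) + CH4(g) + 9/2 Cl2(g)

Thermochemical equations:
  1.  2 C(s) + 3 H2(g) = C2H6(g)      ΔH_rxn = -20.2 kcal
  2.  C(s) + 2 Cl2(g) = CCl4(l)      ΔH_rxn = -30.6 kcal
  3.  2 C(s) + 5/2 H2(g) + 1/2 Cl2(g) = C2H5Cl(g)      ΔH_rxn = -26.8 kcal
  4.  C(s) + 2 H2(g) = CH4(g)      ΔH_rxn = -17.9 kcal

ΔH_rxn = 39.8 kcal

eq. 1 × 3/2 (scale by 3/2 for the 3/2 C2H6(g)): (3/2)·(-20.2) = -30.3 kcal
eq. 2 reversed and × 2 (reverse to put CCl4(l) on the reactant side; scale by 2 for the 2 CCl4(l)): (-2)·(-30.6) = +61.2 kcal
eq. 3 reversed (C2H5Cl(g) must end up as a reactant): +26.8 kcal
eq. 4 as written (CH4(g) already on the product side): -17.9 kcal
Summing the manipulated equations, ΔH_rxn = (3/2)·(-20.2) + (-2)·(-30.6) + (-1)·(-26.8) + (1)·(-17.9) = 39.8 kcal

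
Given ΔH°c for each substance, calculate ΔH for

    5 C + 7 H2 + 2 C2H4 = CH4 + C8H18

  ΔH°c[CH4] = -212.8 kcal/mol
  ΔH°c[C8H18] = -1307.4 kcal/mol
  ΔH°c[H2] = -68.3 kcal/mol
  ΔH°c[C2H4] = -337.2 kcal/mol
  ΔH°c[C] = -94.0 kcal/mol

ΔH = -102.3 kcal/mol

Using ΔH = Σ nΔHc°(reactants) − Σ nΔHc°(products):
= [5·(-94.0) + 7·(-68.3) + 2·(-337.2)] − [1·(-212.8) + 1·(-1307.4)]
= -102.3 kcal/mol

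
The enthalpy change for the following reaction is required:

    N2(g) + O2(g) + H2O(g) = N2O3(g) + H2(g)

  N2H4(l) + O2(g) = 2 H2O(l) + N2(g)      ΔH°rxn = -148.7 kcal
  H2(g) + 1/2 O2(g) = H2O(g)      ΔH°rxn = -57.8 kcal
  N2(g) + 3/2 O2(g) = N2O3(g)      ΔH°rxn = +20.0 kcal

equation 1: not needed.
equation 2 reversed: +57.8 kcal
equation 3 as written: +20.0 kcal
Summing the manipulated equations, ΔH°rxn = (+57.8) + (+20.0) = 77.8 kcal

ΔH°rxn = 77.8 kcal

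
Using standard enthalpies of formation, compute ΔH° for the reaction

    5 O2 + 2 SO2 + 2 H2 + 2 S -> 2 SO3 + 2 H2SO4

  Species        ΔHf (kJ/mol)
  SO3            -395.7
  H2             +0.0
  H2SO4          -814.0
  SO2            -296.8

Products: 2·(-395.7) + 2·(-814.0) = -2419.4
Reactants: 5·(+0.0) + 2·(-296.8) + 2·(+0.0) + 2·(+0.0) = -593.6
ΔH° = (-2419.4) − (-593.6) = -1825.8 kJ/mol

ΔH° = -1825.8 kJ/mol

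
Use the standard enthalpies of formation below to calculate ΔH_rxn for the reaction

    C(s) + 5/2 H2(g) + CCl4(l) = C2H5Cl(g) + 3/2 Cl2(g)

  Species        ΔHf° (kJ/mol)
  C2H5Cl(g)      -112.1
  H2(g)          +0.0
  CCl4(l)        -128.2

Products: 1·(-112.1) + 3/2·(+0.0) = -112.1
Reactants: 1·(+0.0) + 5/2·(+0.0) + 1·(-128.2) = -128.2
ΔH_rxn = (-112.1) − (-128.2) = 16.1 kJ/mol

ΔH_rxn = 16.1 kJ/mol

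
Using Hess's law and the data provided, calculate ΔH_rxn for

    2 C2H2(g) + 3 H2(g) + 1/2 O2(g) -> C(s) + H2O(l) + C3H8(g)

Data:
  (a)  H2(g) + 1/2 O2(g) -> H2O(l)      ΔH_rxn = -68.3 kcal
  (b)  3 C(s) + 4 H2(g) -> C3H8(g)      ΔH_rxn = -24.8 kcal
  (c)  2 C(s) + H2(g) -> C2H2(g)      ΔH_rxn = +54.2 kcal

ΔH_rxn = -201.5 kcal

(a) as written (H2O(l) already on the product side): -68.3 kcal
(b) as written (C3H8(g) already on the product side): -24.8 kcal
(c) reversed and × 2 (reverse to put C2H2(g) on the reactant side; scale by 2 for the 2 C2H2(g)): (-2)·(+54.2) = -108.4 kcal
ΔH_rxn = (1)·(-68.3) + (1)·(-24.8) + (-2)·(+54.2) = -201.5 kcal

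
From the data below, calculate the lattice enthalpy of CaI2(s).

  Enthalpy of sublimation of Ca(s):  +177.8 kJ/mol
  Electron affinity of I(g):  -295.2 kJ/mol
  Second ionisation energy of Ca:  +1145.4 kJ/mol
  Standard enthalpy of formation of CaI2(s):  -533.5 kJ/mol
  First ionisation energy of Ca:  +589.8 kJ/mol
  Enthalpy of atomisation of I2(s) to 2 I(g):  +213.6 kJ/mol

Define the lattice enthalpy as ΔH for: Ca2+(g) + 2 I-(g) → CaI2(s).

ΔHf° = 1·ΔHsub + 1·(ΣIE) + 1·D(I2) + 2·EA + U
-533.5 = 1·(+177.8) + 1·(+1735.2) + 1·(+213.6) + 2·(-295.2) + U
U = -533.5 − (+1536.2) = -2069.7 kJ/mol

U = -2069.7 kJ/mol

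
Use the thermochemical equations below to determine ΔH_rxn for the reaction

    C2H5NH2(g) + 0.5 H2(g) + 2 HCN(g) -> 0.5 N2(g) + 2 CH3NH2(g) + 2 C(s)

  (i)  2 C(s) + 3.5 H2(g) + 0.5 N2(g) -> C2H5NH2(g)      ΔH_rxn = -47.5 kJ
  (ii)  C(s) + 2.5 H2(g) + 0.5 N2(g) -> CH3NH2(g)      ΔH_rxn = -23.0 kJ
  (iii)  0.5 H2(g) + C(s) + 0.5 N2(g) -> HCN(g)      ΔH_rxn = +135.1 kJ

ΔH_rxn = -268.7 kJ

(i) reversed (reverse to put C2H5NH2(g) on the reactant side): +47.5 kJ
(ii) × 2 (×2 to match 2 CH3NH2(g) in the target): (2)·(-23.0) = -46.0 kJ
(iii) reversed and × 2 (HCN(g) must end up as a reactant; ×2 to match 2 HCN(g) in the target): (-2)·(+135.1) = -270.2 kJ
Since enthalpy is a state function, ΔH_rxn = (-1)·(-47.5) + (2)·(-23.0) + (-2)·(+135.1) = -268.7 kJ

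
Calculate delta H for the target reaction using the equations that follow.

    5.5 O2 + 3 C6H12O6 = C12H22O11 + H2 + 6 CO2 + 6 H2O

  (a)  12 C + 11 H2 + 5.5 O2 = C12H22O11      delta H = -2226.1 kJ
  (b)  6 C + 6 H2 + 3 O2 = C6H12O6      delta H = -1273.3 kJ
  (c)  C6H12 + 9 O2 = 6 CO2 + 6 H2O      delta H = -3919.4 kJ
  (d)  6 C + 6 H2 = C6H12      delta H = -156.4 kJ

delta H = -2482.0 kJ

(a) as written: -2226.1 kJ
(b) reversed and × 3: (-3)·(-1273.3) = +3819.9 kJ
(c) as written: -3919.4 kJ
(d) as written: -156.4 kJ
Combining the equations, delta H = (1)·(-2226.1) + (-3)·(-1273.3) + (1)·(-3919.4) + (1)·(-156.4) = -2482.0 kJ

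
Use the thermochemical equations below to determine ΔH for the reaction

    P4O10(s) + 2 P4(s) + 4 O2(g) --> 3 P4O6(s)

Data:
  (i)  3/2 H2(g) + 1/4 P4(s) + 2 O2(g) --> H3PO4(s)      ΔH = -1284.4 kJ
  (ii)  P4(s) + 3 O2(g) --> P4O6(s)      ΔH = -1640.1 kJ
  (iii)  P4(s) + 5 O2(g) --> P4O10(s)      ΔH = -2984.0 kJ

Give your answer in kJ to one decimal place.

ΔH = -1936.3 kJ

(i): not needed (H3PO4(s) appears nowhere else).
(ii) × 3 (×3 to match 3 P4O6(s) in the target): (3)·(-1640.1) = -4920.3 kJ
(iii) reversed (reverse to put P4O10(s) on the reactant side): +2984.0 kJ
ΔH = (-4920.3) + (+2984.0) = -1936.3 kJ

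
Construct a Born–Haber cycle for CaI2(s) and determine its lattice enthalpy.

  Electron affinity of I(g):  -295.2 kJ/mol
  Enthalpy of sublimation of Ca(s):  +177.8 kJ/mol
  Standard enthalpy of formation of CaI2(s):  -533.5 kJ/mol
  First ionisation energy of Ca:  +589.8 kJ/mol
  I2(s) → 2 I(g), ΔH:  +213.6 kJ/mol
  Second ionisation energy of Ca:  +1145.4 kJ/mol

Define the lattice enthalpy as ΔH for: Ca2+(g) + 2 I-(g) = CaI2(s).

U = -2069.7 kJ/mol

ΔHf° = 1·ΔHsub + 1·(ΣIE) + 1·D(I2) + 2·EA + U
-533.5 = 1·(+177.8) + 1·(+1735.2) + 1·(+213.6) + 2·(-295.2) + U
U = -533.5 − (+1536.2) = -2069.7 kJ/mol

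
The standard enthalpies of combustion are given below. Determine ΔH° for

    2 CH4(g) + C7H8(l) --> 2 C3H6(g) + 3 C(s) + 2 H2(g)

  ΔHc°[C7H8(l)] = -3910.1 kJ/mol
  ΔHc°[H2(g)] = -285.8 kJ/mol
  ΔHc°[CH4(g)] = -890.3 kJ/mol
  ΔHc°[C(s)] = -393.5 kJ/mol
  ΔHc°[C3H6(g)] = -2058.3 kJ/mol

ΔH° = 178.0 kJ/mol

With combustion enthalpies, reactants minus products:
= [2·(-890.3) + 1·(-3910.1)] − [2·(-2058.3) + 3·(-393.5) + 2·(-285.8)]
= 178.0 kJ/mol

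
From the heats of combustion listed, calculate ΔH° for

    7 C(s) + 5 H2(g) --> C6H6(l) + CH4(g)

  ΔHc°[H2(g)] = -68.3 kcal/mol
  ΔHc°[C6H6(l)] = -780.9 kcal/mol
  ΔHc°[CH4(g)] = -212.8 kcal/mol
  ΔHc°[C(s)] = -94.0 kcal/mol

With combustion enthalpies, reactants minus products:
= [7·(-94.0) + 5·(-68.3)] − [1·(-780.9) + 1·(-212.8)]
= -5.8 kcal/mol

ΔH° = -5.8 kcal/mol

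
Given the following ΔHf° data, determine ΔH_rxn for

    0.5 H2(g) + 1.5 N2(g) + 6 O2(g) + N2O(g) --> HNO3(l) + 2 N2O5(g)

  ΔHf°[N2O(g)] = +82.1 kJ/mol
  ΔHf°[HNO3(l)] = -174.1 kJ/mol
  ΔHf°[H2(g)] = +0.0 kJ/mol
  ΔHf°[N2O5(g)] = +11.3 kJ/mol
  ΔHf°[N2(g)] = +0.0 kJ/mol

Products: 1·(-174.1) + 2·(+11.3) = -151.5
Reactants: 1/2·(+0.0) + 3/2·(+0.0) + 6·(+0.0) + 1·(+82.1) = +82.1
ΔH_rxn = (-151.5) − (+82.1) = -233.6 kJ/mol

ΔH_rxn = -233.6 kJ/mol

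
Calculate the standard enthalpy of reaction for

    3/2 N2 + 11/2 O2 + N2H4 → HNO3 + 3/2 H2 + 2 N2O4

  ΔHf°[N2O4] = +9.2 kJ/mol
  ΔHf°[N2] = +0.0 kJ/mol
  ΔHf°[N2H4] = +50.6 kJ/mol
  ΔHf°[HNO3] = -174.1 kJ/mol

ΔH_rxn = -206.3 kJ/mol

ΔH°rxn = Σ nΔHf°(products) − Σ nΔHf°(reactants).
Products: 1·(-174.1) + 3/2·(+0.0) + 2·(+9.2) = -155.7
Reactants: 3/2·(+0.0) + 11/2·(+0.0) + 1·(+50.6) = +50.6
ΔH_rxn = (-155.7) − (+50.6) = -206.3 kJ/mol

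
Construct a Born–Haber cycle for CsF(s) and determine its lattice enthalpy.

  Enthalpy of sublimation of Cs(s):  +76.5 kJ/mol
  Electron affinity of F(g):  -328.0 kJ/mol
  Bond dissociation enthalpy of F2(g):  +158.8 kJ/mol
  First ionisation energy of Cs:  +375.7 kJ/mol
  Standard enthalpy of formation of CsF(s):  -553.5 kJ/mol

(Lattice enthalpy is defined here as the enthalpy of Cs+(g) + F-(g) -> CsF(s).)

ΔHf° = 1·ΔHsub + 1·(ΣIE) + 1/2·D(F2) + 1·EA + U
-553.5 = 1·(+76.5) + 1·(+375.7) + 1/2·(+158.8) + 1·(-328.0) + U
U = -553.5 − (+203.6) = -757.1 kJ/mol

U = -757.1 kJ/mol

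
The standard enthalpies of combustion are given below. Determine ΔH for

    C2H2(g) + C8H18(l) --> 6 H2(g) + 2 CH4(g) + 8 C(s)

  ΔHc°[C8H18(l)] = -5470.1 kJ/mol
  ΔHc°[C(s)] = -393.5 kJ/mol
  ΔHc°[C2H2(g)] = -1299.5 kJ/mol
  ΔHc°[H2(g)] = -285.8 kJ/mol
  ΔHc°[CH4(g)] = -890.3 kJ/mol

ΔH = -126.2 kJ/mol

Using ΔH = Σ nΔHc°(reactants) − Σ nΔHc°(products):
= [1·(-1299.5) + 1·(-5470.1)] − [6·(-285.8) + 2·(-890.3) + 8·(-393.5)]
= -126.2 kJ/mol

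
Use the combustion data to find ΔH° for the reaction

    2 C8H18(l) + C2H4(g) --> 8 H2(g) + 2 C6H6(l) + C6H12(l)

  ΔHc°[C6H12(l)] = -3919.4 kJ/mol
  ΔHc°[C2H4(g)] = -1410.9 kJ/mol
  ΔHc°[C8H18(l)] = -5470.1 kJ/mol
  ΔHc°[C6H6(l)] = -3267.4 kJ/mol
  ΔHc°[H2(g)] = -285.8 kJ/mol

ΔH° = 389.5 kJ/mol

Using ΔH = Σ nΔHc°(reactants) − Σ nΔHc°(products):
= [2·(-5470.1) + 1·(-1410.9)] − [8·(-285.8) + 2·(-3267.4) + 1·(-3919.4)]
= 389.5 kJ/mol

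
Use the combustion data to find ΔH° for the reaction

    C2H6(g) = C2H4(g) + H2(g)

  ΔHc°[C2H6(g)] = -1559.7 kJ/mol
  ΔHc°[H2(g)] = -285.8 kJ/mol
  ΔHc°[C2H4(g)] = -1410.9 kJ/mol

With combustion enthalpies, reactants minus products:
= [1·(-1559.7)] − [1·(-1410.9) + 1·(-285.8)]
= 137.0 kJ/mol

ΔH° = 137.0 kJ/mol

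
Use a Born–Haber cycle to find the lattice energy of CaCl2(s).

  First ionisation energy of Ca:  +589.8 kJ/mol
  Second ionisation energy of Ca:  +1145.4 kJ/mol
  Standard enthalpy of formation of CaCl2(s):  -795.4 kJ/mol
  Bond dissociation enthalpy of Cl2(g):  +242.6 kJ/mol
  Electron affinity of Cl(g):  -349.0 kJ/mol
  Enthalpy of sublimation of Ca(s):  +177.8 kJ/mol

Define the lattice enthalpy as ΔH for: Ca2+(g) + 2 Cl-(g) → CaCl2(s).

U = -2253.0 kJ/mol

ΔHf° = 1·ΔHsub + 1·(ΣIE) + 1·D(Cl2) + 2·EA + U
-795.4 = 1·(+177.8) + 1·(+1735.2) + 1·(+242.6) + 2·(-349.0) + U
U = -795.4 − (+1457.6) = -2253.0 kJ/mol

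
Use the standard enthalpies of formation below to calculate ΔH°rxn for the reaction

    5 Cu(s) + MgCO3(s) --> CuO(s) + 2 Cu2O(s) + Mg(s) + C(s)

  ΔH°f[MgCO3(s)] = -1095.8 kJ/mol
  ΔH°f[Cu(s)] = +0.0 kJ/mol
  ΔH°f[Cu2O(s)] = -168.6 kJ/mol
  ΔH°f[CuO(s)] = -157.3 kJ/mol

Products: 1·(-157.3) + 2·(-168.6) + 1·(+0.0) + 1·(+0.0) = -494.5
Reactants: 5·(+0.0) + 1·(-1095.8) = -1095.8
ΔH°rxn = (-494.5) − (-1095.8) = 601.3 kJ/mol

ΔH°rxn = 601.3 kJ/mol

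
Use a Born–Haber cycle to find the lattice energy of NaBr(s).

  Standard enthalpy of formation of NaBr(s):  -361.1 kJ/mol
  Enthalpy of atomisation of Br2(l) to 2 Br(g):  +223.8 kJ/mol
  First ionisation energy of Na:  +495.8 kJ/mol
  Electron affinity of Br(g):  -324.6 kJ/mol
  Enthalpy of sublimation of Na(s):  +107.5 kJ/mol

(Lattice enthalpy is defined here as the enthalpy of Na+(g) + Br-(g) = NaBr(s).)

ΔHf° = 1·ΔHsub + 1·(ΣIE) + 1/2·D(Br2) + 1·EA + U
-361.1 = 1·(+107.5) + 1·(+495.8) + 1/2·(+223.8) + 1·(-324.6) + U
U = -361.1 − (+390.6) = -751.7 kJ/mol

U = -751.7 kJ/mol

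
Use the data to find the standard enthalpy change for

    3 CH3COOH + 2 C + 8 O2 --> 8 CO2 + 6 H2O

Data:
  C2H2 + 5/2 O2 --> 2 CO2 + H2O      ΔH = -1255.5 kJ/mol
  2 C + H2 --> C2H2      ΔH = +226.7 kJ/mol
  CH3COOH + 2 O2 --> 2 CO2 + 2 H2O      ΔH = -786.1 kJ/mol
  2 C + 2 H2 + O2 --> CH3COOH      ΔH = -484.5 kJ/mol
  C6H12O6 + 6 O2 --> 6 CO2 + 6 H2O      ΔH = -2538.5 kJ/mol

ΔH = -3145.3 kJ/mol

equation 1 × 2: (2)·(-1255.5) = -2511.0 kJ/mol
equation 2 × 2: (2)·(+226.7) = +453.4 kJ/mol
equation 3 × 2: (2)·(-786.1) = -1572.2 kJ/mol
equation 4 reversed: +484.5 kJ/mol
equation 5: not needed.
Combining the equations, ΔH = (-2511.0) + (+453.4) + (-1572.2) + (+484.5) = -3145.3 kJ/mol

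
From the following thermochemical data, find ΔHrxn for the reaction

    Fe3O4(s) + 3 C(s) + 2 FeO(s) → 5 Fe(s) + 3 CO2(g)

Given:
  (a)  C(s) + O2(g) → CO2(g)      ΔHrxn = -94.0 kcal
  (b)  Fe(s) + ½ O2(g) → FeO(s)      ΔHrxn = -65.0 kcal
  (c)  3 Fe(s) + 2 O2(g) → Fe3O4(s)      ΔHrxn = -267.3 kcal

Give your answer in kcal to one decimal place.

(a) × 3: (3)·(-94.0) = -282.0 kcal
(b) reversed and × 2: (-2)·(-65.0) = +130.0 kcal
(c) reversed: +267.3 kcal
By Hess's law, ΔHrxn = (-282.0) + (+130.0) + (+267.3) = 115.3 kcal

ΔHrxn = 115.3 kcal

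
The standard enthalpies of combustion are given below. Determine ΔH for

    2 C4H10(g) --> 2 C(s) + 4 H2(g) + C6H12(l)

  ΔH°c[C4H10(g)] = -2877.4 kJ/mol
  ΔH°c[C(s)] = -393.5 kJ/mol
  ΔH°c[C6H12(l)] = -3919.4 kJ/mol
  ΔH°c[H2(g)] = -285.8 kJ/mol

ΔH = 94.8 kJ/mol

With combustion enthalpies, reactants minus products:
= [2·(-2877.4)] − [2·(-393.5) + 4·(-285.8) + 1·(-3919.4)]
= 94.8 kJ/mol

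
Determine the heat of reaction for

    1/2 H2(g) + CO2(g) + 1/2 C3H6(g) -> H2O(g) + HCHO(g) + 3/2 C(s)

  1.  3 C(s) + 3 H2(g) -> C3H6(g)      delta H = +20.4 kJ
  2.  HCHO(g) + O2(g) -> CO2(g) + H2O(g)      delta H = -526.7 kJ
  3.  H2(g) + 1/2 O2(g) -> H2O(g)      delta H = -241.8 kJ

eq. 1 reversed and × 1/2 (C3H6(g) must end up as a reactant; ×1/2 to match 1/2 C3H6(g) in the target): (-1/2)·(+20.4) = -10.2 kJ
eq. 2 reversed (HCHO(g) must end up as a product): +526.7 kJ
eq. 3 × 2: (2)·(-241.8) = -483.6 kJ
delta H = (-10.2) + (+526.7) + (-483.6) = 32.9 kJ

delta H = 32.9 kJ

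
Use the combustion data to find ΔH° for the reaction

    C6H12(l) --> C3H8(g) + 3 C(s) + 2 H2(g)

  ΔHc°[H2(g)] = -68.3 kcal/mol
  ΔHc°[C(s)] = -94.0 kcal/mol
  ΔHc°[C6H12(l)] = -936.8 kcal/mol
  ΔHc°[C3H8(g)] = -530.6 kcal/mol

ΔH° = 12.4 kcal/mol

With combustion enthalpies, reactants minus products:
= [1·(-936.8)] − [1·(-530.6) + 3·(-94.0) + 2·(-68.3)]
= 12.4 kcal/mol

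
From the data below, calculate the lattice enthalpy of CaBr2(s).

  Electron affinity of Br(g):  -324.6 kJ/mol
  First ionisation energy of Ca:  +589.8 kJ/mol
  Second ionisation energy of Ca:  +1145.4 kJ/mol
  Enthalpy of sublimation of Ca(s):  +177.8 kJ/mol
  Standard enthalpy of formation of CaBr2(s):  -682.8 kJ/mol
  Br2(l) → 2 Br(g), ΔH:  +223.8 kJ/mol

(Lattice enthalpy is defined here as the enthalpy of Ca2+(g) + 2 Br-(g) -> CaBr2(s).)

ΔHf° = 1·ΔHsub + 1·(ΣIE) + 1·D(Br2) + 2·EA + U
-682.8 = 1·(+177.8) + 1·(+1735.2) + 1·(+223.8) + 2·(-324.6) + U
U = -682.8 − (+1487.6) = -2170.4 kJ/mol

U = -2170.4 kJ/mol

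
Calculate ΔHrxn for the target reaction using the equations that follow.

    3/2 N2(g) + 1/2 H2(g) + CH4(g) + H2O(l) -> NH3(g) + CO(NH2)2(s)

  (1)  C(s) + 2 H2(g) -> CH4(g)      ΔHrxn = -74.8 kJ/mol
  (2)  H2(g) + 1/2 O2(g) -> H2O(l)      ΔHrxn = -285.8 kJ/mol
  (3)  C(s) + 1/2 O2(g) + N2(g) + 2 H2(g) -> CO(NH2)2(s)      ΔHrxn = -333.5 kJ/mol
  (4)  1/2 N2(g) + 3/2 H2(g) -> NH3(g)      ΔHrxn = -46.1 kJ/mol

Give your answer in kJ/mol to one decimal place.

(1) reversed (reverse to put CH4(g) on the reactant side): +74.8 kJ/mol
(2) reversed (H2O(l) must end up as a reactant): +285.8 kJ/mol
(3) as written (CO(NH2)2(s) already on the product side): -333.5 kJ/mol
(4) as written (NH3(g) already on the product side): -46.1 kJ/mol
ΔHrxn = (-1)·(-74.8) + (-1)·(-285.8) + (1)·(-333.5) + (1)·(-46.1) = -19.0 kJ/mol

ΔHrxn = -19.0 kJ/mol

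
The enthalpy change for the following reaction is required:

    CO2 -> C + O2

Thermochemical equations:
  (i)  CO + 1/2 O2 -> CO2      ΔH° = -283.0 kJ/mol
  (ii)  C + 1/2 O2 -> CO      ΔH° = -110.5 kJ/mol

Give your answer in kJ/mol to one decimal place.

(i) reversed: +283.0 kJ/mol
(ii) reversed: +110.5 kJ/mol
Summing the manipulated equations, ΔH° = (+283.0) + (+110.5) = 393.5 kJ/mol

ΔH° = 393.5 kJ/mol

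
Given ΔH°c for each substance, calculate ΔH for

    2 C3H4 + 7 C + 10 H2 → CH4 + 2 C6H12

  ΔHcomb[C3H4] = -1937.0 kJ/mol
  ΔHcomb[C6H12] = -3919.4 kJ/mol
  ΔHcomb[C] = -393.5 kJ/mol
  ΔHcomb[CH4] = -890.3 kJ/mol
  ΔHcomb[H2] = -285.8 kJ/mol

ΔH = -757.4 kJ/mol

With combustion enthalpies, reactants minus products:
= [2·(-1937.0) + 7·(-393.5) + 10·(-285.8)] − [1·(-890.3) + 2·(-3919.4)]
= -757.4 kJ/mol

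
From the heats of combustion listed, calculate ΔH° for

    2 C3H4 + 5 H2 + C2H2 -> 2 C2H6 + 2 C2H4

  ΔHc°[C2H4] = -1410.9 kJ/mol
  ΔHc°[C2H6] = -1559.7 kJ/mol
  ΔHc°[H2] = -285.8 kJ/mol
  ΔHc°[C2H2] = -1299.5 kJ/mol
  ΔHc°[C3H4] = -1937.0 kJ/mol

Using ΔH = Σ nΔHc°(reactants) − Σ nΔHc°(products):
= [2·(-1937.0) + 5·(-285.8) + 1·(-1299.5)] − [2·(-1559.7) + 2·(-1410.9)]
= -661.3 kJ/mol

ΔH° = -661.3 kJ/mol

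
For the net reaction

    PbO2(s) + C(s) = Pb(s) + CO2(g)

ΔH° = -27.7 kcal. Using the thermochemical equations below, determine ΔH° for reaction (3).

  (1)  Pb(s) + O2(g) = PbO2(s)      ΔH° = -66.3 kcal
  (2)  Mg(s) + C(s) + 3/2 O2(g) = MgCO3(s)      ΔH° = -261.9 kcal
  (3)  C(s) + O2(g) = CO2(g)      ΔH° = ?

ΔH° = -94.0 kcal

(1) reversed: +66.3 kcal
(2): not needed.
(3) as written: contributes x
-27.7 = (+66.3) + x
x = (-27.7 − (+66.3)) / (1) = -94.0 kcal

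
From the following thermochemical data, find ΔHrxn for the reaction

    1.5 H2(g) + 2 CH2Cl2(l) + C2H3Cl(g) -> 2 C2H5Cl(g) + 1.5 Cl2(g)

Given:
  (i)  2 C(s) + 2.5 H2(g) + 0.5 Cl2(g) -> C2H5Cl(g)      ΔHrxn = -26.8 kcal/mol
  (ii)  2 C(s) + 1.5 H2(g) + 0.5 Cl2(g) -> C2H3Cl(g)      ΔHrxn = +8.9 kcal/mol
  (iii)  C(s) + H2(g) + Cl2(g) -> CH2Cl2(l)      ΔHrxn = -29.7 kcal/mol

(i) × 2: (2)·(-26.8) = -53.6 kcal/mol
(ii) reversed: -8.9 kcal/mol
(iii) reversed and × 2: (-2)·(-29.7) = +59.4 kcal/mol
ΔHrxn = (-53.6) + (-8.9) + (+59.4) = -3.1 kcal/mol

ΔHrxn = -3.1 kcal/mol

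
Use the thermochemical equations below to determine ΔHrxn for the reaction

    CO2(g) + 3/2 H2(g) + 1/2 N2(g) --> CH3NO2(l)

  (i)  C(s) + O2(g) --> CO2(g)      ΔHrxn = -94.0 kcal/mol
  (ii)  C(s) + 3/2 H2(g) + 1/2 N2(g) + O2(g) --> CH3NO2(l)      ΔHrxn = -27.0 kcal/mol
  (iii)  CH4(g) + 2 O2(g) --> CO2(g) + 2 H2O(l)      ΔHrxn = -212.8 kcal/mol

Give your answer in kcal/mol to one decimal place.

(i) reversed: +94.0 kcal/mol
(ii) as written (CH3NO2(l) already on the product side): -27.0 kcal/mol
(iii): not needed (CH4(g) appears nowhere else).
ΔHrxn = (+94.0) + (-27.0) = 67.0 kcal/mol

ΔHrxn = 67.0 kcal/mol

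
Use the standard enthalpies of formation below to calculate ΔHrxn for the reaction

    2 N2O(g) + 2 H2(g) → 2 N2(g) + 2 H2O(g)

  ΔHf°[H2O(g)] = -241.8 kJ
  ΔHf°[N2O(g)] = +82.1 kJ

Products: 2·(+0.0) + 2·(-241.8) = -483.6
Reactants: 2·(+82.1) + 2·(+0.0) = +164.2
ΔHrxn = (-483.6) − (+164.2) = -647.8 kJ

ΔHrxn = -647.8 kJ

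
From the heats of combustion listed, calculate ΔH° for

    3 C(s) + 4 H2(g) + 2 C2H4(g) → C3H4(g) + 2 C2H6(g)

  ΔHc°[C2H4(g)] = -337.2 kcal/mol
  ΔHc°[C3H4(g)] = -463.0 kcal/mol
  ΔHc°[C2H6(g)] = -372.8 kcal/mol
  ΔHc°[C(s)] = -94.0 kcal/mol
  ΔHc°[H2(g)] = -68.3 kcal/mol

ΔH° = -21.0 kcal/mol

With combustion enthalpies, reactants minus products:
= [3·(-94.0) + 4·(-68.3) + 2·(-337.2)] − [1·(-463.0) + 2·(-372.8)]
= -21.0 kcal/mol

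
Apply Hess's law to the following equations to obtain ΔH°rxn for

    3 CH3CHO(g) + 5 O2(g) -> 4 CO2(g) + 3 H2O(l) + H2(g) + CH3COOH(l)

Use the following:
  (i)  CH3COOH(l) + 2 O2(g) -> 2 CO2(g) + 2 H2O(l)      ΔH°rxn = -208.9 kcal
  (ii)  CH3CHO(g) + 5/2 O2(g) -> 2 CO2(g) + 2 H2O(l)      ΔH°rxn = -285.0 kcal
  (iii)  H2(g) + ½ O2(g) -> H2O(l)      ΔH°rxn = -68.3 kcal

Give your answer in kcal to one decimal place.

ΔH°rxn = -577.8 kcal

(i) reversed: +208.9 kcal
(ii) × 3: (3)·(-285.0) = -855.0 kcal
(iii) reversed: +68.3 kcal
Since enthalpy is a state function, ΔH°rxn = (-1)·(-208.9) + (3)·(-285.0) + (-1)·(-68.3) = -577.8 kcal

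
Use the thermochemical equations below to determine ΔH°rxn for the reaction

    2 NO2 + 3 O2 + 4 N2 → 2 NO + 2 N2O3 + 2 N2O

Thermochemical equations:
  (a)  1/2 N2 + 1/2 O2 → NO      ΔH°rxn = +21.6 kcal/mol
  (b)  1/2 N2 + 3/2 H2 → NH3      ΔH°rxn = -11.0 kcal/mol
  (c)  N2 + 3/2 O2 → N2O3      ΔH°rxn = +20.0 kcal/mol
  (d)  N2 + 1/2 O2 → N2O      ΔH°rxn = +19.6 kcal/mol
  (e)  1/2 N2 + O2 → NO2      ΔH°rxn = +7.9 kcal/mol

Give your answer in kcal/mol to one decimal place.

ΔH°rxn = 106.6 kcal/mol

(a) × 2 (×2 to match 2 NO in the target): (2)·(+21.6) = +43.2 kcal/mol
(b): not needed (NH3 appears nowhere else).
(c) × 2 (scale by 2 for the 2 N2O3): (2)·(+20.0) = +40.0 kcal/mol
(d) × 2 (×2 to match 2 N2O in the target): (2)·(+19.6) = +39.2 kcal/mol
(e) reversed and × 2 (reverse to put NO2 on the reactant side; ×2 to match 2 NO2 in the target): (-2)·(+7.9) = -15.8 kcal/mol
Combining the equations, ΔH°rxn = (+43.2) + (+40.0) + (+39.2) + (-15.8) = 106.6 kcal/mol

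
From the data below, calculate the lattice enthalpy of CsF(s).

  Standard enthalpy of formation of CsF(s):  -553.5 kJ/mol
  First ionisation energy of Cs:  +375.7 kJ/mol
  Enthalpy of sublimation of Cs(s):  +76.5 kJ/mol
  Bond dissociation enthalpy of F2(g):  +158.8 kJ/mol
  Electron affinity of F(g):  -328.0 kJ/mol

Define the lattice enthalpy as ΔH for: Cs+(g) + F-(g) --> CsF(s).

U = -757.1 kJ/mol

ΔHf° = 1·ΔHsub + 1·(ΣIE) + 1/2·D(F2) + 1·EA + U
-553.5 = 1·(+76.5) + 1·(+375.7) + 1/2·(+158.8) + 1·(-328.0) + U
U = -553.5 − (+203.6) = -757.1 kJ/mol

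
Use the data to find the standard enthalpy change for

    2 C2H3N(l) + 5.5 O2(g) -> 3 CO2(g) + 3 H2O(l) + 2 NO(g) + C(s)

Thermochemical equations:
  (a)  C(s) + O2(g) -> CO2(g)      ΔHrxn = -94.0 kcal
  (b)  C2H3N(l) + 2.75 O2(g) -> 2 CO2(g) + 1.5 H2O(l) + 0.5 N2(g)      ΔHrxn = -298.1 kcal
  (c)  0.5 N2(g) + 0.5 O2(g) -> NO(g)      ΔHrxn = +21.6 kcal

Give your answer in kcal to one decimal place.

ΔHrxn = -459.0 kcal

(a) reversed: +94.0 kcal
(b) × 2: (2)·(-298.1) = -596.2 kcal
(c) × 2: (2)·(+21.6) = +43.2 kcal
Summing the manipulated equations, ΔHrxn = (+94.0) + (-596.2) + (+43.2) = -459.0 kcal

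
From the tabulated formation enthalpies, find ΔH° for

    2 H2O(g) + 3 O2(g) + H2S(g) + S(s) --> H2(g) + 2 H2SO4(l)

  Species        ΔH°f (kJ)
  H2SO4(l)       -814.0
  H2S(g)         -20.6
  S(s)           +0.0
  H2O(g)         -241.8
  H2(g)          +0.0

ΔH° = -1123.8 kJ

ΔH°rxn = Σ nΔHf°(products) − Σ nΔHf°(reactants).
Products: 1·(+0.0) + 2·(-814.0) = -1628.0
Reactants: 2·(-241.8) + 3·(+0.0) + 1·(-20.6) + 1·(+0.0) = -504.2
ΔH° = (-1628.0) − (-504.2) = -1123.8 kJ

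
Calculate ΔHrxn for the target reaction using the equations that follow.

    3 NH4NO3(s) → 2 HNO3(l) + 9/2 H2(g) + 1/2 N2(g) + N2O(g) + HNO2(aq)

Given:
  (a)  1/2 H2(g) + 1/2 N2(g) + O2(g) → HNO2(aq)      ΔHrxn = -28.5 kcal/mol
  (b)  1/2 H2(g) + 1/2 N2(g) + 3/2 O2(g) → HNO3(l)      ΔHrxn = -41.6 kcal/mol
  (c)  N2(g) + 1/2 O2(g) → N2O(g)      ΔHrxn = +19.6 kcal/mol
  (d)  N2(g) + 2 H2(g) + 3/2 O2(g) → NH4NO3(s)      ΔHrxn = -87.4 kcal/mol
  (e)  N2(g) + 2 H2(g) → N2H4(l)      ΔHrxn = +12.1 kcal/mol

ΔHrxn = 170.1 kcal/mol

(a) as written: -28.5 kcal/mol
(b) × 2: (2)·(-41.6) = -83.2 kcal/mol
(c) as written: +19.6 kcal/mol
(d) reversed and × 3: (-3)·(-87.4) = +262.2 kcal/mol
(e): not needed.
ΔHrxn = (1)·(-28.5) + (2)·(-41.6) + (1)·(+19.6) + (-3)·(-87.4) = 170.1 kcal/mol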